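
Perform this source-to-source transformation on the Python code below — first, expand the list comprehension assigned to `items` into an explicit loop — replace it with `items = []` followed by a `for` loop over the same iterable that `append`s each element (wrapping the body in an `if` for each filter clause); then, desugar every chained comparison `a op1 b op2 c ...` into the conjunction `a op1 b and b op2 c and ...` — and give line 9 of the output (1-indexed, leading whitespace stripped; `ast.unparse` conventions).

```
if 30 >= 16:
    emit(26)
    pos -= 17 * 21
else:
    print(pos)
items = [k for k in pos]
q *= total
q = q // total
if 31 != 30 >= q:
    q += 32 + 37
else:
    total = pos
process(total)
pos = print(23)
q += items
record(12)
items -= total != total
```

Transformed code:
if 30 >= 16:
    emit(26)
    pos -= 17 * 21
else:
    print(pos)
items = []
for k in pos:
    items.append(k)
q *= total
q = q // total
if 31 != 30 and 30 >= q:
    q += 32 + 37
else:
    total = pos
process(total)
pos = print(23)
q += items
record(12)
items -= total != total

q *= total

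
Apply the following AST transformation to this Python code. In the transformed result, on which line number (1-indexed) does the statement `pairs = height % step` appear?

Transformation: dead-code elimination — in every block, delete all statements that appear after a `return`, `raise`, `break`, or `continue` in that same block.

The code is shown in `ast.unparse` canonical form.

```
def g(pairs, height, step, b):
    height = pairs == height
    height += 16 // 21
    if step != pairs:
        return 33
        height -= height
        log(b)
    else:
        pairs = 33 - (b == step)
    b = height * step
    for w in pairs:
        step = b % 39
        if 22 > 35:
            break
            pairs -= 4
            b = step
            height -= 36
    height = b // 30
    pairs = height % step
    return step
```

14

Transformed code:
def g(pairs, height, step, b):
    height = pairs == height
    height += 16 // 21
    if step != pairs:
        return 33
    else:
        pairs = 33 - (b == step)
    b = height * step
    for w in pairs:
        step = b % 39
        if 22 > 35:
            break
    height = b // 30
    pairs = height % step
    return step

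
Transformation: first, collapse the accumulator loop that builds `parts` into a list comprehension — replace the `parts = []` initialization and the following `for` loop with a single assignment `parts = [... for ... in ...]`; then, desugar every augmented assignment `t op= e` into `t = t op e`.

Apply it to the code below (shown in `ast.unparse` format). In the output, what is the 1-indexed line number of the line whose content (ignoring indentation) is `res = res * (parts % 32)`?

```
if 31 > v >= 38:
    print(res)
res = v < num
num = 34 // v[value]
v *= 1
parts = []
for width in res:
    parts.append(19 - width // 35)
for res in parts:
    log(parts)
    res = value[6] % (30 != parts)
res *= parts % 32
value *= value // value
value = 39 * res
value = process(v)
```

10

Transformed code:
if 31 > v >= 38:
    print(res)
res = v < num
num = 34 // v[value]
v = v * 1
parts = [19 - width // 35 for width in res]
for res in parts:
    log(parts)
    res = value[6] % (30 != parts)
res = res * (parts % 32)
value = value * (value // value)
value = 39 * res
value = process(v)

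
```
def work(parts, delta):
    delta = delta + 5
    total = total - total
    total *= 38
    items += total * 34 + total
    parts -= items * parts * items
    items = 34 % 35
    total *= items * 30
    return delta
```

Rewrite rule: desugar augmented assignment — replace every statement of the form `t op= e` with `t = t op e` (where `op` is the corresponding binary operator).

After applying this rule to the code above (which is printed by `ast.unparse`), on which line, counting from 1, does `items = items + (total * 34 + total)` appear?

Transformed code:
def work(parts, delta):
    delta = delta + 5
    total = total - total
    total = total * 38
    items = items + (total * 34 + total)
    parts = parts - items * parts * items
    items = 34 % 35
    total = total * (items * 30)
    return delta

5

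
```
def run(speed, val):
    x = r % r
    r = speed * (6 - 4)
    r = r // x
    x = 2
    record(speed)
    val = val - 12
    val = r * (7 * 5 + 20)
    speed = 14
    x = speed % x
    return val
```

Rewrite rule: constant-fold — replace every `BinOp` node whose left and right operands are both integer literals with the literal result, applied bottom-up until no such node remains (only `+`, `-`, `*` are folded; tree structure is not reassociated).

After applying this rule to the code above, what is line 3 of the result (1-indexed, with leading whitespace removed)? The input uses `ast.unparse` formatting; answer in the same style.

r = speed * 2

Transformed code:
def run(speed, val):
    x = r % r
    r = speed * 2
    r = r // x
    x = 2
    record(speed)
    val = val - 12
    val = r * 55
    speed = 14
    x = speed % x
    return val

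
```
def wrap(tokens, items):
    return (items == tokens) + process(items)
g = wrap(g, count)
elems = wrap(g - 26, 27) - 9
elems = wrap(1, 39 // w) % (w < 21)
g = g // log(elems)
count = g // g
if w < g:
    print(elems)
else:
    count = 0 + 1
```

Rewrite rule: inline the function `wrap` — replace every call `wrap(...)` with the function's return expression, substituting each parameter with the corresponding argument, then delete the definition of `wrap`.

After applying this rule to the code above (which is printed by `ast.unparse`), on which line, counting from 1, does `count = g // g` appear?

Transformed code:
g = (count == g) + process(count)
elems = (27 == g - 26) + process(27) - 9
elems = ((39 // w == 1) + process(39 // w)) % (w < 21)
g = g // log(elems)
count = g // g
if w < g:
    print(elems)
else:
    count = 0 + 1

5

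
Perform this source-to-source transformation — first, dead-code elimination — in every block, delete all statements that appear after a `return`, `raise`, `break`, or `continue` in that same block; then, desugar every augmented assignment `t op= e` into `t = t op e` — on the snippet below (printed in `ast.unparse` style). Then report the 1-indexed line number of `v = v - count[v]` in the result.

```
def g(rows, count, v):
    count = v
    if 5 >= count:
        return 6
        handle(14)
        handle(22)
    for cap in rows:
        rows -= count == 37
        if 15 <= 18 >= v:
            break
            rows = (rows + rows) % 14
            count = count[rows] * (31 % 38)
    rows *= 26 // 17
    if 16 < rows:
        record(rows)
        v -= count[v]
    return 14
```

12

Transformed code:
def g(rows, count, v):
    count = v
    if 5 >= count:
        return 6
    for cap in rows:
        rows = rows - (count == 37)
        if 15 <= 18 >= v:
            break
    rows = rows * (26 // 17)
    if 16 < rows:
        record(rows)
        v = v - count[v]
    return 14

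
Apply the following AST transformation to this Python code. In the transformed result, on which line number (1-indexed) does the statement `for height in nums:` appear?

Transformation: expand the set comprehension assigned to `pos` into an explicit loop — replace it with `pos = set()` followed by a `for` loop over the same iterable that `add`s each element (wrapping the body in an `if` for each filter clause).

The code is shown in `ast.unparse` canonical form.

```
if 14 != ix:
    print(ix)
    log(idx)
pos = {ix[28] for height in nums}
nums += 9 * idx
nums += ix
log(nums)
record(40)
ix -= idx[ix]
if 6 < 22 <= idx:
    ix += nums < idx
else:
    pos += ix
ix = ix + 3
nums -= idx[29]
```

Transformed code:
if 14 != ix:
    print(ix)
    log(idx)
pos = set()
for height in nums:
    pos.add(ix[28])
nums += 9 * idx
nums += ix
log(nums)
record(40)
ix -= idx[ix]
if 6 < 22 <= idx:
    ix += nums < idx
else:
    pos += ix
ix = ix + 3
nums -= idx[29]

5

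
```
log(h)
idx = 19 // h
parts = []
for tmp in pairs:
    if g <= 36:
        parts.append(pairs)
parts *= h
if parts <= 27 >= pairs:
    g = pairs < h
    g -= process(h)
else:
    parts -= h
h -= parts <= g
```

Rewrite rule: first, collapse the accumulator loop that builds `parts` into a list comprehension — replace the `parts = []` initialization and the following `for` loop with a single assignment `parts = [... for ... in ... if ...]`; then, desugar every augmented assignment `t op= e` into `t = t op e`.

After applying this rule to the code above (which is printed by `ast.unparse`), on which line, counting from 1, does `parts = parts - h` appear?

Transformed code:
log(h)
idx = 19 // h
parts = [pairs for tmp in pairs if g <= 36]
parts = parts * h
if parts <= 27 >= pairs:
    g = pairs < h
    g = g - process(h)
else:
    parts = parts - h
h = h - (parts <= g)

9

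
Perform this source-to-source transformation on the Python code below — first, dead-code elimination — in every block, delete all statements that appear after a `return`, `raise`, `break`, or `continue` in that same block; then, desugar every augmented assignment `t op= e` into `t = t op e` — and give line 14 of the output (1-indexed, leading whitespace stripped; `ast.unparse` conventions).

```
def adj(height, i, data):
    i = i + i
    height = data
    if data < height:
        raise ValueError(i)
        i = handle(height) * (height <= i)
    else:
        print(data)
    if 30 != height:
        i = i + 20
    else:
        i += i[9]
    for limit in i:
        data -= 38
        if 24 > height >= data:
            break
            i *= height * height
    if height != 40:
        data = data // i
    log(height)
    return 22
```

if 24 > height >= data:

Transformed code:
def adj(height, i, data):
    i = i + i
    height = data
    if data < height:
        raise ValueError(i)
    else:
        print(data)
    if 30 != height:
        i = i + 20
    else:
        i = i + i[9]
    for limit in i:
        data = data - 38
        if 24 > height >= data:
            break
    if height != 40:
        data = data // i
    log(height)
    return 22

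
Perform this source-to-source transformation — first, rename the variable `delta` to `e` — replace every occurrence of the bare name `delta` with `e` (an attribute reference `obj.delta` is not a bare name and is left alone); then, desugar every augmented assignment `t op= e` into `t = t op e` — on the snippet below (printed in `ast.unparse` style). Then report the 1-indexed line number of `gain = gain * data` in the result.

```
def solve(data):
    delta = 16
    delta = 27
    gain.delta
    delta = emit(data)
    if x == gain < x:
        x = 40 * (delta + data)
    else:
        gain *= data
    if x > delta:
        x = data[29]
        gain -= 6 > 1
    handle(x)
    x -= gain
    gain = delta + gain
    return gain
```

Transformed code:
def solve(data):
    e = 16
    e = 27
    gain.delta
    e = emit(data)
    if x == gain < x:
        x = 40 * (e + data)
    else:
        gain = gain * data
    if x > e:
        x = data[29]
        gain = gain - (6 > 1)
    handle(x)
    x = x - gain
    gain = e + gain
    return gain

9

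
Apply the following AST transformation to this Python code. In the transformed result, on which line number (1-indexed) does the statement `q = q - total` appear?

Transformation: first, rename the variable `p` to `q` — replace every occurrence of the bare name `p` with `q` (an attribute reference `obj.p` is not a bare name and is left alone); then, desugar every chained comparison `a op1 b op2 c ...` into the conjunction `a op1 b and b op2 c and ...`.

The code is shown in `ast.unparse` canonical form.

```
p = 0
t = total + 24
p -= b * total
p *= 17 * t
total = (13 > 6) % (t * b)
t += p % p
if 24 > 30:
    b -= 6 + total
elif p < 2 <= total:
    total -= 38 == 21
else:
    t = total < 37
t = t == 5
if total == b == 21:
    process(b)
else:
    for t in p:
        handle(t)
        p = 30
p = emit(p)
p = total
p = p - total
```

Transformed code:
q = 0
t = total + 24
q -= b * total
q *= 17 * t
total = (13 > 6) % (t * b)
t += q % q
if 24 > 30:
    b -= 6 + total
elif q < 2 and 2 <= total:
    total -= 38 == 21
else:
    t = total < 37
t = t == 5
if total == b and b == 21:
    process(b)
else:
    for t in q:
        handle(t)
        q = 30
q = emit(q)
q = total
q = q - total

22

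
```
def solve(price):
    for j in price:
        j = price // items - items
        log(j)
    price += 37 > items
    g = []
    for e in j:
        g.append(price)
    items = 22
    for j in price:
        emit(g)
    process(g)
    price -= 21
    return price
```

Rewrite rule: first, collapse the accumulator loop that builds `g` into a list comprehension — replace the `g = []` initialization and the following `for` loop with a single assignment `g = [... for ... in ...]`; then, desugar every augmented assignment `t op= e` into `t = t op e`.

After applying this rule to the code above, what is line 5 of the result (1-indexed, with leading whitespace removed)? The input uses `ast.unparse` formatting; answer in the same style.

Transformed code:
def solve(price):
    for j in price:
        j = price // items - items
        log(j)
    price = price + (37 > items)
    g = [price for e in j]
    items = 22
    for j in price:
        emit(g)
    process(g)
    price = price - 21
    return price

price = price + (37 > items)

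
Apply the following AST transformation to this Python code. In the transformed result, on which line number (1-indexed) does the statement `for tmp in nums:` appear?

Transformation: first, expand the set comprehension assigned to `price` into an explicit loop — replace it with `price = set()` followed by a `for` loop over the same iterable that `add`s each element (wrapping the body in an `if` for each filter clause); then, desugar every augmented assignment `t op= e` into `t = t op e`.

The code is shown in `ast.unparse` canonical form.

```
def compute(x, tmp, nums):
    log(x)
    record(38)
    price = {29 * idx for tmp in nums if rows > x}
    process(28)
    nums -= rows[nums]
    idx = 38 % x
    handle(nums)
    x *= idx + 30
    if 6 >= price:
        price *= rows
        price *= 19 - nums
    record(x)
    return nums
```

5

Transformed code:
def compute(x, tmp, nums):
    log(x)
    record(38)
    price = set()
    for tmp in nums:
        if rows > x:
            price.add(29 * idx)
    process(28)
    nums = nums - rows[nums]
    idx = 38 % x
    handle(nums)
    x = x * (idx + 30)
    if 6 >= price:
        price = price * rows
        price = price * (19 - nums)
    record(x)
    return nums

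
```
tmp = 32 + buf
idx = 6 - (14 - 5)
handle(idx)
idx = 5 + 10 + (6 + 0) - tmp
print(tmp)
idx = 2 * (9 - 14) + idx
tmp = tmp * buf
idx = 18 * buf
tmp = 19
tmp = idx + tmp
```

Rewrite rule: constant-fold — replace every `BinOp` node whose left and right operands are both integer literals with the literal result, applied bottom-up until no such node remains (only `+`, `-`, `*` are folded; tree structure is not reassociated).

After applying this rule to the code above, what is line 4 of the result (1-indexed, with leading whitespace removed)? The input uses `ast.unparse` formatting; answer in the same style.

idx = 21 - tmp

Transformed code:
tmp = 32 + buf
idx = -3
handle(idx)
idx = 21 - tmp
print(tmp)
idx = -10 + idx
tmp = tmp * buf
idx = 18 * buf
tmp = 19
tmp = idx + tmp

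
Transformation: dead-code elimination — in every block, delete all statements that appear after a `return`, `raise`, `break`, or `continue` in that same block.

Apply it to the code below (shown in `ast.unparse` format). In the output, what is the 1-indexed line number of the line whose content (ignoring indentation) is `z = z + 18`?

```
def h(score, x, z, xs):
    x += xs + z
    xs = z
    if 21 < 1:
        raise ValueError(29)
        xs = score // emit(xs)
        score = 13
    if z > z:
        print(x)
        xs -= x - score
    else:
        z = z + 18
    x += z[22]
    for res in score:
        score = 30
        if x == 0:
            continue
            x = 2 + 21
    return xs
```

10

Transformed code:
def h(score, x, z, xs):
    x += xs + z
    xs = z
    if 21 < 1:
        raise ValueError(29)
    if z > z:
        print(x)
        xs -= x - score
    else:
        z = z + 18
    x += z[22]
    for res in score:
        score = 30
        if x == 0:
            continue
    return xs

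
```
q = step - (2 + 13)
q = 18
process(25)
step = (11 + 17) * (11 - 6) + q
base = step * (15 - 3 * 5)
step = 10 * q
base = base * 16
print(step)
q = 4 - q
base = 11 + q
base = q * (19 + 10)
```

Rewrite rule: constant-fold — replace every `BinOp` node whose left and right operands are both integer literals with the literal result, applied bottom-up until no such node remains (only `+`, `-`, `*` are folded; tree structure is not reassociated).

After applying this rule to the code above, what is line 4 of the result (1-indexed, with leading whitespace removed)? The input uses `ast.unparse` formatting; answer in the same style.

Transformed code:
q = step - 15
q = 18
process(25)
step = 140 + q
base = step * 0
step = 10 * q
base = base * 16
print(step)
q = 4 - q
base = 11 + q
base = q * 29

step = 140 + q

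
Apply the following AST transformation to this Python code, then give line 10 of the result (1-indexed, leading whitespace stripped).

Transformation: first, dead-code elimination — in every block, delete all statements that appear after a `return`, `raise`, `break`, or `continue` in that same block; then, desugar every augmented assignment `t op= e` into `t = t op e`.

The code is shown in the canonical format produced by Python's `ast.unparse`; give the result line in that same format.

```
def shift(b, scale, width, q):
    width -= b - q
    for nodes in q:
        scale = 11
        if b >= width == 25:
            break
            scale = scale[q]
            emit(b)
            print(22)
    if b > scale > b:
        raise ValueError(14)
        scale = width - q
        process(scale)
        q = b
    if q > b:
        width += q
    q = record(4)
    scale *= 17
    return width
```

Transformed code:
def shift(b, scale, width, q):
    width = width - (b - q)
    for nodes in q:
        scale = 11
        if b >= width == 25:
            break
    if b > scale > b:
        raise ValueError(14)
    if q > b:
        width = width + q
    q = record(4)
    scale = scale * 17
    return width

width = width + q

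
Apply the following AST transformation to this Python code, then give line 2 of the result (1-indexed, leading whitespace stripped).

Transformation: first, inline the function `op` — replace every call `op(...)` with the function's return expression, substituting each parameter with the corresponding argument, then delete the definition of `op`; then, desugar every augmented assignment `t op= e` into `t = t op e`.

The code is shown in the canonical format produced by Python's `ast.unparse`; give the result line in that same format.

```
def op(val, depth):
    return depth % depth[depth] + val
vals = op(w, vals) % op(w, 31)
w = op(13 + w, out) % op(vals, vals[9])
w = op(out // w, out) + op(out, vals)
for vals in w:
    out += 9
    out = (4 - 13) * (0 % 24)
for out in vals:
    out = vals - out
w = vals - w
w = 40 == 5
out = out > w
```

w = (out % out[out] + (13 + w)) % (vals[9] % vals[9][vals[9]] + vals)

Transformed code:
vals = (vals % vals[vals] + w) % (31 % 31[31] + w)
w = (out % out[out] + (13 + w)) % (vals[9] % vals[9][vals[9]] + vals)
w = out % out[out] + out // w + (vals % vals[vals] + out)
for vals in w:
    out = out + 9
    out = (4 - 13) * (0 % 24)
for out in vals:
    out = vals - out
w = vals - w
w = 40 == 5
out = out > w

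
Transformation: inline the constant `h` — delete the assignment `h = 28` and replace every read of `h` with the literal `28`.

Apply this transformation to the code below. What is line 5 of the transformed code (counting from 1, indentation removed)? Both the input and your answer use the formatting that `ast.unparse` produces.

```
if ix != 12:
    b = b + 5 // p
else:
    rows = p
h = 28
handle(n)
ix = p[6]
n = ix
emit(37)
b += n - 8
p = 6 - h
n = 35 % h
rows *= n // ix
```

handle(n)

Transformed code:
if ix != 12:
    b = b + 5 // p
else:
    rows = p
handle(n)
ix = p[6]
n = ix
emit(37)
b += n - 8
p = 6 - 28
n = 35 % 28
rows *= n // ix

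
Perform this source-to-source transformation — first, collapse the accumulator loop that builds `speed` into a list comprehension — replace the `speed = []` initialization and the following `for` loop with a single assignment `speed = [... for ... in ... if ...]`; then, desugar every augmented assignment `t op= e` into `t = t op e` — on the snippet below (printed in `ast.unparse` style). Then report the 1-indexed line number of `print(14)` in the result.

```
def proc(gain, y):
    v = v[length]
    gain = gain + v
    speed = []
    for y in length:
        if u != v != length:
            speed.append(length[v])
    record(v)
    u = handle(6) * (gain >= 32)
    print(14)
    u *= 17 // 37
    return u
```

7

Transformed code:
def proc(gain, y):
    v = v[length]
    gain = gain + v
    speed = [length[v] for y in length if u != v != length]
    record(v)
    u = handle(6) * (gain >= 32)
    print(14)
    u = u * (17 // 37)
    return u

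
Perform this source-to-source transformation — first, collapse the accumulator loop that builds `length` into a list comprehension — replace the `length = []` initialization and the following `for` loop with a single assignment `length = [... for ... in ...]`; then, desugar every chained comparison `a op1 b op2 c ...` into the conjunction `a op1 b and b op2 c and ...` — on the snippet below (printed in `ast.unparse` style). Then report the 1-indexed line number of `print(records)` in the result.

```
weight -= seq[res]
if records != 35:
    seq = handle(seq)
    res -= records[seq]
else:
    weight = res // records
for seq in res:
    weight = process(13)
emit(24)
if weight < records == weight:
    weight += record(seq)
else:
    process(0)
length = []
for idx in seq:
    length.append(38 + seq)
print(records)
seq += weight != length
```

Transformed code:
weight -= seq[res]
if records != 35:
    seq = handle(seq)
    res -= records[seq]
else:
    weight = res // records
for seq in res:
    weight = process(13)
emit(24)
if weight < records and records == weight:
    weight += record(seq)
else:
    process(0)
length = [38 + seq for idx in seq]
print(records)
seq += weight != length

15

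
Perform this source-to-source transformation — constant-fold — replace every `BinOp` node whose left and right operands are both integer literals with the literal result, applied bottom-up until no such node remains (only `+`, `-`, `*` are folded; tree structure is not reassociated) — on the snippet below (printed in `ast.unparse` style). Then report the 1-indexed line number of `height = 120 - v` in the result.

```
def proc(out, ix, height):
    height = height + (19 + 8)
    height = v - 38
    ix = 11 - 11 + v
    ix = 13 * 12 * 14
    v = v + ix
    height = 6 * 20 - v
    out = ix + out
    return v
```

Transformed code:
def proc(out, ix, height):
    height = height + 27
    height = v - 38
    ix = 0 + v
    ix = 2184
    v = v + ix
    height = 120 - v
    out = ix + out
    return v

7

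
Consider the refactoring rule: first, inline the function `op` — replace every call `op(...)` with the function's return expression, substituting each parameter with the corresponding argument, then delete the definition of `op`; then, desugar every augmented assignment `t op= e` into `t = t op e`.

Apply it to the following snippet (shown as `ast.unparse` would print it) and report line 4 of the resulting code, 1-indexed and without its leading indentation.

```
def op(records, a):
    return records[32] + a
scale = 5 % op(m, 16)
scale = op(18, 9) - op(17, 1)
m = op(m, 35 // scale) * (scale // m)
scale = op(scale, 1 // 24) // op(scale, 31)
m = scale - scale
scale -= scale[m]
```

scale = (scale[32] + 1 // 24) // (scale[32] + 31)

Transformed code:
scale = 5 % (m[32] + 16)
scale = 18[32] + 9 - (17[32] + 1)
m = (m[32] + 35 // scale) * (scale // m)
scale = (scale[32] + 1 // 24) // (scale[32] + 31)
m = scale - scale
scale = scale - scale[m]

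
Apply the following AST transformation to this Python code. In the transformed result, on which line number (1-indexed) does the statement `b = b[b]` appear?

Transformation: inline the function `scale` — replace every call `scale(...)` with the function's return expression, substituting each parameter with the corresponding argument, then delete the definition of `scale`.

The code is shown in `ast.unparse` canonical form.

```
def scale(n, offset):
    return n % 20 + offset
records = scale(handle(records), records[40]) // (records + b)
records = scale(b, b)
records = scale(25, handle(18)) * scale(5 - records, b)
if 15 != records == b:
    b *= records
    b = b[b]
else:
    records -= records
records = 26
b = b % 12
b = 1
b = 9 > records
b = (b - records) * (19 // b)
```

Transformed code:
records = (handle(records) % 20 + records[40]) // (records + b)
records = b % 20 + b
records = (25 % 20 + handle(18)) * ((5 - records) % 20 + b)
if 15 != records == b:
    b *= records
    b = b[b]
else:
    records -= records
records = 26
b = b % 12
b = 1
b = 9 > records
b = (b - records) * (19 // b)

6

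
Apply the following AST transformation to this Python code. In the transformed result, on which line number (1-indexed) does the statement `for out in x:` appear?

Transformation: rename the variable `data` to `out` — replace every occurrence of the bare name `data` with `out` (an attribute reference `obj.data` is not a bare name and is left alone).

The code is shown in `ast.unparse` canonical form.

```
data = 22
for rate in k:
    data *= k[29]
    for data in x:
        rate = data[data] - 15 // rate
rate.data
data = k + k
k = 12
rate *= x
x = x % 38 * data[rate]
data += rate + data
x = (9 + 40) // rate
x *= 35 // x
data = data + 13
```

4

Transformed code:
out = 22
for rate in k:
    out *= k[29]
    for out in x:
        rate = out[out] - 15 // rate
rate.data
out = k + k
k = 12
rate *= x
x = x % 38 * out[rate]
out += rate + out
x = (9 + 40) // rate
x *= 35 // x
out = out + 13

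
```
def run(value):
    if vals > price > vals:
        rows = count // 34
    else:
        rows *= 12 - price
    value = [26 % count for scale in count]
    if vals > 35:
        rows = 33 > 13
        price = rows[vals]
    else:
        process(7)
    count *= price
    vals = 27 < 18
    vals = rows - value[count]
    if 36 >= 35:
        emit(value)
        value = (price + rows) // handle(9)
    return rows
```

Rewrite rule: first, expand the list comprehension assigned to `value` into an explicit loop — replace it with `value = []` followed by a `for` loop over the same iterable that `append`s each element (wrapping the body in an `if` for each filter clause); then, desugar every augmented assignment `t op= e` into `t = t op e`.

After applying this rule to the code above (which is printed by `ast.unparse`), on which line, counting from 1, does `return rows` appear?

Transformed code:
def run(value):
    if vals > price > vals:
        rows = count // 34
    else:
        rows = rows * (12 - price)
    value = []
    for scale in count:
        value.append(26 % count)
    if vals > 35:
        rows = 33 > 13
        price = rows[vals]
    else:
        process(7)
    count = count * price
    vals = 27 < 18
    vals = rows - value[count]
    if 36 >= 35:
        emit(value)
        value = (price + rows) // handle(9)
    return rows

20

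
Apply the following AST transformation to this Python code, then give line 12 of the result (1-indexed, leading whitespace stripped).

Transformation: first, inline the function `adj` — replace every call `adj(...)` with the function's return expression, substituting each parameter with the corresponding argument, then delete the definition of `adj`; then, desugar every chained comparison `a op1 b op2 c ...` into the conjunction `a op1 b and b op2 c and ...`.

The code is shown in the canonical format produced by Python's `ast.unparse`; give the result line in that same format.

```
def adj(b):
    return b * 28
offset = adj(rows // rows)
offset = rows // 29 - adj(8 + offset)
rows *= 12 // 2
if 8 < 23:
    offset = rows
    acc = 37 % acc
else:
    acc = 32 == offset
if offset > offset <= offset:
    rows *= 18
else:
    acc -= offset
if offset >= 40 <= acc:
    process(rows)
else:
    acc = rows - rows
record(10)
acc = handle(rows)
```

Transformed code:
offset = rows // rows * 28
offset = rows // 29 - (8 + offset) * 28
rows *= 12 // 2
if 8 < 23:
    offset = rows
    acc = 37 % acc
else:
    acc = 32 == offset
if offset > offset and offset <= offset:
    rows *= 18
else:
    acc -= offset
if offset >= 40 and 40 <= acc:
    process(rows)
else:
    acc = rows - rows
record(10)
acc = handle(rows)

acc -= offset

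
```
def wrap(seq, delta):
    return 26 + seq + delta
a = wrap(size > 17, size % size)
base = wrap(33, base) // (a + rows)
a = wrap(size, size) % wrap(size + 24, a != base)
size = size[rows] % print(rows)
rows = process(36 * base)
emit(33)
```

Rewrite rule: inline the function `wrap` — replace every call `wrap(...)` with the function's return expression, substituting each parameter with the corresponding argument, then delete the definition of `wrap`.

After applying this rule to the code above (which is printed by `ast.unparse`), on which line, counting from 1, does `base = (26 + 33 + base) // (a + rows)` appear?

Transformed code:
a = 26 + (size > 17) + size % size
base = (26 + 33 + base) // (a + rows)
a = (26 + size + size) % (26 + (size + 24) + (a != base))
size = size[rows] % print(rows)
rows = process(36 * base)
emit(33)

2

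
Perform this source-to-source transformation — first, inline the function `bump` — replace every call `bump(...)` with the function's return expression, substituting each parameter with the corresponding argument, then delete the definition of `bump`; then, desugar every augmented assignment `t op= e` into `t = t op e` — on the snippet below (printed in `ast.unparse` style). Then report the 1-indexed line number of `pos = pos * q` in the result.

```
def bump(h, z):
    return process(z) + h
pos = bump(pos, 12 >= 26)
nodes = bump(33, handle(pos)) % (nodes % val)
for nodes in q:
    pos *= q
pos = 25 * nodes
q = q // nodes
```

4

Transformed code:
pos = process(12 >= 26) + pos
nodes = (process(handle(pos)) + 33) % (nodes % val)
for nodes in q:
    pos = pos * q
pos = 25 * nodes
q = q // nodes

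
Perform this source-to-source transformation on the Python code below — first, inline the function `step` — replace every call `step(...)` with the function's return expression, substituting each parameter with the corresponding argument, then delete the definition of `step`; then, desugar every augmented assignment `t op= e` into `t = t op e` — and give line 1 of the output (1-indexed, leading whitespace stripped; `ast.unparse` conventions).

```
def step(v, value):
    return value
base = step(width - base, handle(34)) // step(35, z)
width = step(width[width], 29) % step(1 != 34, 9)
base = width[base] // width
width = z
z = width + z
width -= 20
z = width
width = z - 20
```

Transformed code:
base = handle(34) // z
width = 29 % 9
base = width[base] // width
width = z
z = width + z
width = width - 20
z = width
width = z - 20

base = handle(34) // z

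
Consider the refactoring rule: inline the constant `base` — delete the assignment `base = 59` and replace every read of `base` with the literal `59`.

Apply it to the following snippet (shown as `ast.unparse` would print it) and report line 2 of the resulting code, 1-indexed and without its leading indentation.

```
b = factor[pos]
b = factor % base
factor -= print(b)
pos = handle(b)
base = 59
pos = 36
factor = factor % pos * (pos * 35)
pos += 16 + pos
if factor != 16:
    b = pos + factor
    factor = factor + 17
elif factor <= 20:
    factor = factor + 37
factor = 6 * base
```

b = factor % 59

Transformed code:
b = factor[pos]
b = factor % 59
factor -= print(b)
pos = handle(b)
pos = 36
factor = factor % pos * (pos * 35)
pos += 16 + pos
if factor != 16:
    b = pos + factor
    factor = factor + 17
elif factor <= 20:
    factor = factor + 37
factor = 6 * 59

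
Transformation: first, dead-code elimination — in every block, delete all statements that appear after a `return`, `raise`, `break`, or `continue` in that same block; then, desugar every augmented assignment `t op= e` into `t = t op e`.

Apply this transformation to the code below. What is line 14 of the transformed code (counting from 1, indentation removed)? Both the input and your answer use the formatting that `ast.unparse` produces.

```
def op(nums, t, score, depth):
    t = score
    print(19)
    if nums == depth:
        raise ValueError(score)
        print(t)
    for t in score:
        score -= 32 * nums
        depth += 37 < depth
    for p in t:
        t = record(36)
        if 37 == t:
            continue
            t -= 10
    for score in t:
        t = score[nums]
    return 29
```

t = score[nums]

Transformed code:
def op(nums, t, score, depth):
    t = score
    print(19)
    if nums == depth:
        raise ValueError(score)
    for t in score:
        score = score - 32 * nums
        depth = depth + (37 < depth)
    for p in t:
        t = record(36)
        if 37 == t:
            continue
    for score in t:
        t = score[nums]
    return 29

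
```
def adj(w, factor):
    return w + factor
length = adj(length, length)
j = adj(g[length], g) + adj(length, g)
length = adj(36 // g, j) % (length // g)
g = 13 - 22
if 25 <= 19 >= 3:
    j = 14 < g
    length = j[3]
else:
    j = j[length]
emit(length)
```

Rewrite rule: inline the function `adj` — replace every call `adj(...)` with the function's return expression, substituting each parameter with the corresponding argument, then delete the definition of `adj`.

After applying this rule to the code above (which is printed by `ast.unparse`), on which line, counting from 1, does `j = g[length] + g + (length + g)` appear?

2

Transformed code:
length = length + length
j = g[length] + g + (length + g)
length = (36 // g + j) % (length // g)
g = 13 - 22
if 25 <= 19 >= 3:
    j = 14 < g
    length = j[3]
else:
    j = j[length]
emit(length)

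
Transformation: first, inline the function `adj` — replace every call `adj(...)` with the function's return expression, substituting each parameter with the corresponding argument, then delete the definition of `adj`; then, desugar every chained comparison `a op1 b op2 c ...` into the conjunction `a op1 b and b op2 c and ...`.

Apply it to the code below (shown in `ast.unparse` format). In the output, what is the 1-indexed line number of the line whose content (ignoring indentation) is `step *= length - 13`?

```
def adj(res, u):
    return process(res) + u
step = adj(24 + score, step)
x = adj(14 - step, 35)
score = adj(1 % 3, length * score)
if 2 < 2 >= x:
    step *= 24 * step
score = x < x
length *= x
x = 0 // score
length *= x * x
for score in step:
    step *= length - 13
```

11

Transformed code:
step = process(24 + score) + step
x = process(14 - step) + 35
score = process(1 % 3) + length * score
if 2 < 2 and 2 >= x:
    step *= 24 * step
score = x < x
length *= x
x = 0 // score
length *= x * x
for score in step:
    step *= length - 13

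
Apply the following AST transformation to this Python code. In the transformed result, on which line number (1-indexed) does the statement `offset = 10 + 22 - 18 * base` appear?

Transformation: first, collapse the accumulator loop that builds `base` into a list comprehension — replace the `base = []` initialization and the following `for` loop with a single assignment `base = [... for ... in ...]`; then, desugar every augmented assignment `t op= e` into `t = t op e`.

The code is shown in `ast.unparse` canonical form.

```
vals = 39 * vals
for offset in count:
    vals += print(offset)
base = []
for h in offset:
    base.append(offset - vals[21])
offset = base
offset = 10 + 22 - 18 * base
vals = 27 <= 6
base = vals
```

6

Transformed code:
vals = 39 * vals
for offset in count:
    vals = vals + print(offset)
base = [offset - vals[21] for h in offset]
offset = base
offset = 10 + 22 - 18 * base
vals = 27 <= 6
base = vals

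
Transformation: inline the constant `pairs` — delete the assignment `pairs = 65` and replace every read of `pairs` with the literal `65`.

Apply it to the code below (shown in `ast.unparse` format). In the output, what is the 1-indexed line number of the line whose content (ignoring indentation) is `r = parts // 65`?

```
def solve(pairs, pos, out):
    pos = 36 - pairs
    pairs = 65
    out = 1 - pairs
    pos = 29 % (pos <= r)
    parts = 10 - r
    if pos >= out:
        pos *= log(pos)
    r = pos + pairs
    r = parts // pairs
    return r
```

Transformed code:
def solve(pairs, pos, out):
    pos = 36 - 65
    out = 1 - 65
    pos = 29 % (pos <= r)
    parts = 10 - r
    if pos >= out:
        pos *= log(pos)
    r = pos + 65
    r = parts // 65
    return r

9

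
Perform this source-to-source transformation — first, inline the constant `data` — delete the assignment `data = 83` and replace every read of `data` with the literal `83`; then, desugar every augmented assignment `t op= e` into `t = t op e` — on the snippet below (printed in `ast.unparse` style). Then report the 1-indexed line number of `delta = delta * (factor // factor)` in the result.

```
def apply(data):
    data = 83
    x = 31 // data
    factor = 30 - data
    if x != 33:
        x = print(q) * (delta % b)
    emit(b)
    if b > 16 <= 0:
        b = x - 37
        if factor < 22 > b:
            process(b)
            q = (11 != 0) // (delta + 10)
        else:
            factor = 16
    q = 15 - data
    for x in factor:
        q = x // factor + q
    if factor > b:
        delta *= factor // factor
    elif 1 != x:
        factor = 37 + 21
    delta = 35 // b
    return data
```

18

Transformed code:
def apply(data):
    x = 31 // 83
    factor = 30 - 83
    if x != 33:
        x = print(q) * (delta % b)
    emit(b)
    if b > 16 <= 0:
        b = x - 37
        if factor < 22 > b:
            process(b)
            q = (11 != 0) // (delta + 10)
        else:
            factor = 16
    q = 15 - 83
    for x in factor:
        q = x // factor + q
    if factor > b:
        delta = delta * (factor // factor)
    elif 1 != x:
        factor = 37 + 21
    delta = 35 // b
    return 83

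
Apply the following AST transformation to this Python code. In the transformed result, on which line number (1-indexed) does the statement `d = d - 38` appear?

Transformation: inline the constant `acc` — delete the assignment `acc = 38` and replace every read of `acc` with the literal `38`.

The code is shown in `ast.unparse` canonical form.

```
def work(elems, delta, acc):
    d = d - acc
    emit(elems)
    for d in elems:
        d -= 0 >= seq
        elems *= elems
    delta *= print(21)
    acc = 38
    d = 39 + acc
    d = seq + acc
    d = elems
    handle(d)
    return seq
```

Transformed code:
def work(elems, delta, acc):
    d = d - 38
    emit(elems)
    for d in elems:
        d -= 0 >= seq
        elems *= elems
    delta *= print(21)
    d = 39 + 38
    d = seq + 38
    d = elems
    handle(d)
    return seq

2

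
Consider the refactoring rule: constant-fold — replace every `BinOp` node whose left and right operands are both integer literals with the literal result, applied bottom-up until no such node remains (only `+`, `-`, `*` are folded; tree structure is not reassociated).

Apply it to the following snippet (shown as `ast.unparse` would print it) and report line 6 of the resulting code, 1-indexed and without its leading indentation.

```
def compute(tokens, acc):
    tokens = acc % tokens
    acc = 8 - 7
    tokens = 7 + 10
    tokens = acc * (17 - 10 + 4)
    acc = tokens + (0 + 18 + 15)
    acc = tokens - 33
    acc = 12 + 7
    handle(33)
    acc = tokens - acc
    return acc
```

Transformed code:
def compute(tokens, acc):
    tokens = acc % tokens
    acc = 1
    tokens = 17
    tokens = acc * 11
    acc = tokens + 33
    acc = tokens - 33
    acc = 19
    handle(33)
    acc = tokens - acc
    return acc

acc = tokens + 33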